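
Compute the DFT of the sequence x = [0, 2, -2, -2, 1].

X[k] = Σ(n=0 to 4) x[n] · ω_5^(nk)
where ω_5 = e^(-2πi/5)

Computing each X[k]:
X[0] = -1
X[1] = 4.1631-0.9511i
X[2] = -3.6631-0.5878i
X[3] = -3.6631+0.5878i
X[4] = 4.1631+0.9511i

X = [-1, 4.1631-0.9511i, -3.6631-0.5878i, -3.6631+0.5878i, 4.1631+0.9511i]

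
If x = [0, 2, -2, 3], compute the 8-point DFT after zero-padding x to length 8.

Original 4-point DFT: [3, 2+1i, -7, 2-1i]
Zero-padded 8-point DFT provides frequency interpolation.

DFT_8([x, 0, ...]) = [3, -0.7071-1.5355i, 2+1i, 0.7071-5.5355i, -7, 0.7071+5.5355i, 2-1i, -0.7071+1.5355i]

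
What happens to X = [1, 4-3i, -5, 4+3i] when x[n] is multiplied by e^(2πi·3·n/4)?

Modulation property: DFT(ω_4^(-3n)·x[n]) = X[(k-3) mod 4], so circularly shift X by 3 positions.

X[k-3] = [4-3i, -5, 4+3i, 1]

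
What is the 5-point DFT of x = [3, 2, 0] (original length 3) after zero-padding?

Original 3-point DFT: [5, 2.0000-1.7321i, 2.0000+1.7321i]
Zero-padded 5-point DFT provides frequency interpolation.

DFT_5([x, 0, ...]) = [5, 3.6180-1.9021i, 1.3820-1.1756i, 1.3820+1.1756i, 3.6180+1.9021i]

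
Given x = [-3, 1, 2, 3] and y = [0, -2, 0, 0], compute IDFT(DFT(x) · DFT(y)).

(x ⊛ y)[n] = Σ(m=0 to 3) x[m] · y[(n-m) mod 4]

Computing each output sample:
(x ⊛ y)[0] = -6
(x ⊛ y)[1] = 6
(x ⊛ y)[2] = -2
(x ⊛ y)[3] = -4

x ⊛ y = [-6, 6, -2, -4]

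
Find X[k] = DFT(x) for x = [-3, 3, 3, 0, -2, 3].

X[k] = Σ(n=0 to 5) x[n] · ω_6^(nk)
where ω_6 = e^(-2πi/6)

Computing each X[k]:
X[0] = 4
X[1] = -0.5000-4.3301i
X[2] = -6.5000+4.3301i
X[3] = -8
X[4] = -6.5000-4.3301i
X[5] = -0.5000+4.3301i

X = [4, -0.5000-4.3301i, -6.5000+4.3301i, -8, -6.5000-4.3301i, -0.5000+4.3301i]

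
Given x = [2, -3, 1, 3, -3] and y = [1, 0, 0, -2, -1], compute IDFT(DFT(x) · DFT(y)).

(x ⊛ y)[n] = Σ(m=0 to 4) x[m] · y[(n-m) mod 5]

Computing each output sample:
(x ⊛ y)[0] = 3
(x ⊛ y)[1] = -10
(x ⊛ y)[2] = 4
(x ⊛ y)[3] = 2
(x ⊛ y)[4] = 1

x ⊛ y = [3, -10, 4, 2, 1]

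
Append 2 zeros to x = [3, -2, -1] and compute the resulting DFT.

Original 3-point DFT: [0, 4.5000+0.8660i, 4.5000-0.8660i]
Zero-padded 5-point DFT provides frequency interpolation.

DFT_5([x, 0, ...]) = [0, 3.1910+2.4899i, 4.3090+0.2245i, 4.3090-0.2245i, 3.1910-2.4899i]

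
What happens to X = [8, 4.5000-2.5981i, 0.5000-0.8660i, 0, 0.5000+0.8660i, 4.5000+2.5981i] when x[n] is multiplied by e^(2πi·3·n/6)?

Modulation property: DFT(ω_6^(-3n)·x[n]) = X[(k-3) mod 6], so circularly shift X by 3 positions.

X[k-3] = [0, 0.5000+0.8660i, 4.5000+2.5981i, 8, 4.5000-2.5981i, 0.5000-0.8660i]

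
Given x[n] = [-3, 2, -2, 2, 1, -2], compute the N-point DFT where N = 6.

X[k] = Σ(n=0 to 5) x[n] · ω_6^(nk)
where ω_6 = e^(-2πi/6)

Computing each X[k]:
X[0] = -2
X[1] = -4.5000-0.8660i
X[2] = -0.5000-6.0622i
X[3] = -6
X[4] = -0.5000+6.0622i
X[5] = -4.5000+0.8660i

X = [-2, -4.5000-0.8660i, -0.5000-6.0622i, -6, -0.5000+6.0622i, -4.5000+0.8660i]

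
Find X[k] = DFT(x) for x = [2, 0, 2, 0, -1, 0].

X[k] = Σ(n=0 to 5) x[n] · ω_6^(nk)
where ω_6 = e^(-2πi/6)

Computing each X[k]:
X[0] = 3
X[1] = 1.5000-2.5981i
X[2] = 1.5000+2.5981i
X[3] = 3
X[4] = 1.5000-2.5981i
X[5] = 1.5000+2.5981i

X = [3, 1.5000-2.5981i, 1.5000+2.5981i, 3, 1.5000-2.5981i, 1.5000+2.5981i]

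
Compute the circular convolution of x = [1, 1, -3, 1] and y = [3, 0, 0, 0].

(x ⊛ y)[n] = Σ(m=0 to 3) x[m] · y[(n-m) mod 4]

Computing each output sample:
(x ⊛ y)[0] = 3
(x ⊛ y)[1] = 3
(x ⊛ y)[2] = -9
(x ⊛ y)[3] = 3

x ⊛ y = [3, 3, -9, 3]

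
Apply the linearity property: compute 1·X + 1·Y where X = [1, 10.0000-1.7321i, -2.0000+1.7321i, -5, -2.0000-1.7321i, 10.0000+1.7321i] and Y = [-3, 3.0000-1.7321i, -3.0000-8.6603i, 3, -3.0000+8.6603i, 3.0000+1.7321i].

By linearity: DFT(1x + 1y) = 1·DFT(x) + 1·DFT(y)
= 1·[1, 10.0000-1.7321i, -2.0000+1.7321i, -5, -2.0000-1.7321i, 10.0000+1.7321i] + 1·[-3, 3.0000-1.7321i, -3.0000-8.6603i, 3, -3.0000+8.6603i, 3.0000+1.7321i]

Computing element-wise:
Z[0] = 1·(1) + 1·(-3) = -2
Z[1] = 1·(10.0000-1.7321i) + 1·(3.0000-1.7321i) = 13.0000-3.4642i
Z[2] = 1·(-2.0000+1.7321i) + 1·(-3.0000-8.6603i) = -5.0000-6.9282i
Z[3] = 1·(-5) + 1·(3) = -2
Z[4] = 1·(-2.0000-1.7321i) + 1·(-3.0000+8.6603i) = -5.0000+6.9282i
Z[5] = 1·(10.0000+1.7321i) + 1·(3.0000+1.7321i) = 13.0000+3.4642i

DFT(1x + 1y) = 1·X + 1·Y = [-2, 13.0000-3.4642i, -5.0000-6.9282i, -2, -5.0000+6.9282i, 13.0000+3.4642i]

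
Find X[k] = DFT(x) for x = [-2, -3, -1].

X[k] = Σ(n=0 to 2) x[n] · ω_3^(nk)
where ω_3 = e^(-2πi/3)

Computing each X[k]:
X[0] = -6
X[1] = 1.7321i
X[2] = -1.7321i

X = [-6, 1.7321i, -1.7321i]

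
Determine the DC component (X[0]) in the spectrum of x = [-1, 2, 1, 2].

X[0] = Σ(n=0 to 3) x[n] · ω_4^0 = Σ x[n]
= (-1) + (2) + (1) + (2)

X[0] = 4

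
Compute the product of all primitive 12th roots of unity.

The primitive 12th roots of unity are ω_12^k for k coprime to 12: k ∈ {1, 5, 7, 11}
Their product equals the constant term of the cyclotomic polynomial Φ_12(x) up to sign.
For n ≥ 3, the product of all primitive nth roots of unity is 1. (For n=1 it is 1; for n=2 it is -1.)

1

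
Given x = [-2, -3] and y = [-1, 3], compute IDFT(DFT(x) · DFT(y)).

(x ⊛ y)[n] = Σ(m=0 to 1) x[m] · y[(n-m) mod 2]

Computing each output sample:
(x ⊛ y)[0] = -7
(x ⊛ y)[1] = -3

x ⊛ y = [-7, -3]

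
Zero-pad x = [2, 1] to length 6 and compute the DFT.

Original 2-point DFT: [3, 1]
Zero-padded 6-point DFT provides frequency interpolation.

DFT_6([x, 0, ...]) = [3, 2.5000-0.8660i, 1.5000-0.8660i, 1, 1.5000+0.8660i, 2.5000+0.8660i]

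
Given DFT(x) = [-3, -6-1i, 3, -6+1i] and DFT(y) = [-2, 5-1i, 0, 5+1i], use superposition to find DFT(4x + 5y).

By linearity: DFT(4x + 5y) = 4·DFT(x) + 5·DFT(y)
= 4·[-3, -6-1i, 3, -6+1i] + 5·[-2, 5-1i, 0, 5+1i]

Computing element-wise:
Z[0] = 4·(-3) + 5·(-2) = -22
Z[1] = 4·(-6-1i) + 5·(5-1i) = 1-9i
Z[2] = 4·(3) + 5·(0) = 12
Z[3] = 4·(-6+1i) + 5·(5+1i) = 1+9i

DFT(4x + 5y) = 4·X + 5·Y = [-22, 1-9i, 12, 1+9i]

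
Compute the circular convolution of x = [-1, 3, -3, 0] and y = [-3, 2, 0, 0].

(x ⊛ y)[n] = Σ(m=0 to 3) x[m] · y[(n-m) mod 4]

Computing each output sample:
(x ⊛ y)[0] = 3
(x ⊛ y)[1] = -11
(x ⊛ y)[2] = 15
(x ⊛ y)[3] = -6

x ⊛ y = [3, -11, 15, -6]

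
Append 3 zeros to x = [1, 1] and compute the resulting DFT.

Original 2-point DFT: [2, 0]
Zero-padded 5-point DFT provides frequency interpolation.

DFT_5([x, 0, ...]) = [2, 1.3090-0.9511i, 0.1910-0.5878i, 0.1910+0.5878i, 1.3090+0.9511i]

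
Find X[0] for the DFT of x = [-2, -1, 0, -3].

X[0] = Σ(n=0 to 3) x[n] · ω_4^0 = Σ x[n]
= (-2) + (-1) + (0) + (-3)

X[0] = -6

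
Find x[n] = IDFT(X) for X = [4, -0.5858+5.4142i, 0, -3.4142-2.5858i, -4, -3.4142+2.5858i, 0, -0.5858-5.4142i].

x[n] = (1/8) Σ(k=0 to 7) X[k] · e^(2πikn/8)

Computing each x[n]:
x[0] = -1
x[1] = 1
x[2] = -2
x[3] = 0
x[4] = 1
x[5] = 1
x[6] = 2
x[7] = 2

x = [-1, 1, -2, 0, 1, 1, 2, 2]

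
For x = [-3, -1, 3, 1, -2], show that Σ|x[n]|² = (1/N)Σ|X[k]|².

Time domain:
Σ|x[n]|² = |-3|² + |-1|² + |3|² + |1|² + |-2|² = 24.0000

Frequency domain:
(1/5)Σ|X[k]|² = (1/5)(|-2|² + |-7.1631-2.1266i|² + |0.6631+1.3143i|² + |0.6631-1.3143i|² + |-7.1631+2.1266i|²) = (1/5)·120.0000 = 24.0000

Both sides agree, confirming Parseval's theorem.

Σ|x[n]|² = (1/N)Σ|X[k]|² = 24.0000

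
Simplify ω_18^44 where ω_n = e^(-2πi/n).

Since ω_18^18 = 1, powers reduce modulo 18.
44 mod 18 = 8
So ω_18^44 = ω_18^8 = e^(-2πi·8/18)

ω_18^44 = ω_18^8 = -0.9397-0.3420i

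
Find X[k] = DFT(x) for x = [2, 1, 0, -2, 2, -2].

X[k] = Σ(n=0 to 5) x[n] · ω_6^(nk)
where ω_6 = e^(-2πi/6)

Computing each X[k]:
X[0] = 1
X[1] = 2.5000-0.8660i
X[2] = -0.5000-4.3301i
X[3] = 7
X[4] = -0.5000+4.3301i
X[5] = 2.5000+0.8660i

X = [1, 2.5000-0.8660i, -0.5000-4.3301i, 7, -0.5000+4.3301i, 2.5000+0.8660i]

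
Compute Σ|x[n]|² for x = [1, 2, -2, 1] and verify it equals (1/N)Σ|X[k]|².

Time domain:
Σ|x[n]|² = |1|² + |2|² + |-2|² + |1|² = 10.0000

Frequency domain:
(1/4)Σ|X[k]|² = (1/4)(|2|² + |3-1i|² + |-4|² + |3+1i|²) = (1/4)·40.0000 = 10.0000

Both sides agree, confirming Parseval's theorem.

Σ|x[n]|² = (1/N)Σ|X[k]|² = 10.0000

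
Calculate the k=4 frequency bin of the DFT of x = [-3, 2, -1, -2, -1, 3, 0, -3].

X[4] = Σ(n=0 to 7) x[n] · ω_8^(4n) where ω_8 = e^(-2πi/8)
= (-3)·ω_8^0 + (2)·ω_8^4 + (-1)·ω_8^8 + (-2)·ω_8^12 + (-1)·ω_8^16 + (3)·ω_8^20 + (0)·ω_8^24 + (-3)·ω_8^28

X[4] = -5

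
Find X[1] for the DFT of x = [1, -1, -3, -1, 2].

X[1] = Σ(n=0 to 4) x[n] · ω_5^(1n) where ω_5 = e^(-2πi/5)
= (1)·ω_5^0 + (-1)·ω_5^1 + (-3)·ω_5^2 + (-1)·ω_5^3 + (2)·ω_5^4

X[1] = 4.5451+4.0287i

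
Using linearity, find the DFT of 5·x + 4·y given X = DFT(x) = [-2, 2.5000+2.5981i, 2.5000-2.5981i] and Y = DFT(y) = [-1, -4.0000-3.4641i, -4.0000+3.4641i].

By linearity: DFT(5x + 4y) = 5·DFT(x) + 4·DFT(y)
= 5·[-2, 2.5000+2.5981i, 2.5000-2.5981i] + 4·[-1, -4.0000-3.4641i, -4.0000+3.4641i]

Computing element-wise:
Z[0] = 5·(-2) + 4·(-1) = -14
Z[1] = 5·(2.5000+2.5981i) + 4·(-4.0000-3.4641i) = -3.5000-0.8659i
Z[2] = 5·(2.5000-2.5981i) + 4·(-4.0000+3.4641i) = -3.5000+0.8659i

DFT(5x + 4y) = 5·X + 4·Y = [-14, -3.5000-0.8659i, -3.5000+0.8659i]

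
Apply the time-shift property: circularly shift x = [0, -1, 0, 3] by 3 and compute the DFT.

Time shift by 3: X_shifted[k] = ω_4^(3k) · X[k]
Shifted x = [-1, 0, 3, 0]

DFT(x[n-3]) = [2, -4, 2, -4]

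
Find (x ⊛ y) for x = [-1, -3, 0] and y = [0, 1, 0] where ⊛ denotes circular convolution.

(x ⊛ y)[n] = Σ(m=0 to 2) x[m] · y[(n-m) mod 3]

Computing each output sample:
(x ⊛ y)[0] = 0
(x ⊛ y)[1] = -1
(x ⊛ y)[2] = -3

x ⊛ y = [0, -1, -3]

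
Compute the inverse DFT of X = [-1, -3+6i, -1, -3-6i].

x[n] = (1/4) Σ(k=0 to 3) X[k] · e^(2πikn/4)

Computing each x[n]:
x[0] = -2
x[1] = -3
x[2] = 1
x[3] = 3

x = [-2, -3, 1, 3]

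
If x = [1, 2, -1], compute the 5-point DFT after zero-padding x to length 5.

Original 3-point DFT: [2, 0.5000-2.5981i, 0.5000+2.5981i]
Zero-padded 5-point DFT provides frequency interpolation.

DFT_5([x, 0, ...]) = [2, 2.4271-1.3143i, -0.9271-2.1266i, -0.9271+2.1266i, 2.4271+1.3143i]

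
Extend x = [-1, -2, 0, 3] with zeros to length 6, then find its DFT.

Original 4-point DFT: [0, -1+5i, -2, -1-5i]
Zero-padded 6-point DFT provides frequency interpolation.

DFT_6([x, 0, ...]) = [0, -5.0000+1.7321i, 3.0000+1.7321i, -2, 3.0000-1.7321i, -5.0000-1.7321i]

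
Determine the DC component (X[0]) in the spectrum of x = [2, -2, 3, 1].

X[0] = Σ(n=0 to 3) x[n] · ω_4^0 = Σ x[n]
= (2) + (-2) + (3) + (1)

X[0] = 4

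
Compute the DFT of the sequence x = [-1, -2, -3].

X[k] = Σ(n=0 to 2) x[n] · ω_3^(nk)
where ω_3 = e^(-2πi/3)

Computing each X[k]:
X[0] = -6
X[1] = 1.5000-0.8660i
X[2] = 1.5000+0.8660i

X = [-6, 1.5000-0.8660i, 1.5000+0.8660i]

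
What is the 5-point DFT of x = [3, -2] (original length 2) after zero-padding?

Original 2-point DFT: [1, 5]
Zero-padded 5-point DFT provides frequency interpolation.

DFT_5([x, 0, ...]) = [1, 2.3820+1.9021i, 4.6180+1.1756i, 4.6180-1.1756i, 2.3820-1.9021i]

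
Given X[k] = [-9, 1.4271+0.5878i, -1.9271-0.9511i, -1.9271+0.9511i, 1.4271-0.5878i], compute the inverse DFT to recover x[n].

x[n] = (1/5) Σ(k=0 to 4) X[k] · e^(2πikn/5)

Computing each x[n]:
x[0] = -2
x[1] = -1
x[2] = -3
x[3] = -2
x[4] = -1

x = [-2, -1, -3, -2, -1]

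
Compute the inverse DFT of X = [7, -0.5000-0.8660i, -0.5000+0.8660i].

x[n] = (1/3) Σ(k=0 to 2) X[k] · e^(2πikn/3)

Computing each x[n]:
x[0] = 2
x[1] = 3
x[2] = 2

x = [2, 3, 2]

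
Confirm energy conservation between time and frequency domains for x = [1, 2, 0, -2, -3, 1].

Time domain:
Σ|x[n]|² = |1|² + |2|² + |0|² + |-2|² + |-3|² + |1|² = 19.0000

Frequency domain:
(1/6)Σ|X[k]|² = (1/6)(|-1|² + |6.0000-3.4641i|² + |-1.0000+1.7321i|² + |-3|² + |-1.0000-1.7321i|² + |6.0000+3.4641i|²) = (1/6)·114.0000 = 19.0000

Both sides agree, confirming Parseval's theorem.

Σ|x[n]|² = (1/N)Σ|X[k]|² = 19.0000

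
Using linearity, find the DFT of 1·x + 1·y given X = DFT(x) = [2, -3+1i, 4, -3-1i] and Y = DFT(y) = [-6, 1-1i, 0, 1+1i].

By linearity: DFT(1x + 1y) = 1·DFT(x) + 1·DFT(y)
= 1·[2, -3+1i, 4, -3-1i] + 1·[-6, 1-1i, 0, 1+1i]

Computing element-wise:
Z[0] = 1·(2) + 1·(-6) = -4
Z[1] = 1·(-3+1i) + 1·(1-1i) = -2
Z[2] = 1·(4) + 1·(0) = 4
Z[3] = 1·(-3-1i) + 1·(1+1i) = -2

DFT(1x + 1y) = 1·X + 1·Y = [-4, -2, 4, -2]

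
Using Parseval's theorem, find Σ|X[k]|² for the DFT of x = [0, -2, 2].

Parseval: Σ|x[n]|² = (1/N)Σ|X[k]|², so Σ|X[k]|² = N·Σ|x[n]|² = 3·8.0000

Σ|X[k]|² = N·Σ|x[n]|² = 3·8.0000 = 24.0000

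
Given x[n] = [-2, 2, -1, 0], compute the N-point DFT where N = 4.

X[k] = Σ(n=0 to 3) x[n] · ω_4^(nk)
where ω_4 = e^(-2πi/4)

Computing each X[k]:
X[0] = -1
X[1] = -1-2i
X[2] = -5
X[3] = -1+2i

X = [-1, -1-2i, -5, -1+2i]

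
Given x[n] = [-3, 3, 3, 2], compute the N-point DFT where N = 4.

X[k] = Σ(n=0 to 3) x[n] · ω_4^(nk)
where ω_4 = e^(-2πi/4)

Computing each X[k]:
X[0] = 5
X[1] = -6-1i
X[2] = -5
X[3] = -6+1i

X = [5, -6-1i, -5, -6+1i]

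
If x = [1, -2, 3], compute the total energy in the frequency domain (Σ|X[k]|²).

Parseval: Σ|x[n]|² = (1/N)Σ|X[k]|², so Σ|X[k]|² = N·Σ|x[n]|² = 3·14.0000

Σ|X[k]|² = N·Σ|x[n]|² = 3·14.0000 = 42.0000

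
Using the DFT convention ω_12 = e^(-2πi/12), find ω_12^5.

ω_12^5 = e^(-2πi·5/12)
= cos(-2π·5/12) + i·sin(-2π·5/12)
= cos(-10π/12) + i·sin(-10π/12)

ω_12^5 = cos(-10π/12) + i·sin(-10π/12) = -0.8660-0.5000i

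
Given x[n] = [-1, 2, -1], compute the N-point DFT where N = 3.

X[k] = Σ(n=0 to 2) x[n] · ω_3^(nk)
where ω_3 = e^(-2πi/3)

Computing each X[k]:
X[0] = 0
X[1] = -1.5000-2.5981i
X[2] = -1.5000+2.5981i

X = [0, -1.5000-2.5981i, -1.5000+2.5981i]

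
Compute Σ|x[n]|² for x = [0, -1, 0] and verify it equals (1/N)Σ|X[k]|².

Time domain:
Σ|x[n]|² = |0|² + |-1|² + |0|² = 1.0000

Frequency domain:
(1/3)Σ|X[k]|² = (1/3)(|-1|² + |0.5000+0.8660i|² + |0.5000-0.8660i|²) = (1/3)·3.0000 = 1.0000

Both sides agree, confirming Parseval's theorem.

Σ|x[n]|² = (1/N)Σ|X[k]|² = 1.0000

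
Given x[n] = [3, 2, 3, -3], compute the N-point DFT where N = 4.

X[k] = Σ(n=0 to 3) x[n] · ω_4^(nk)
where ω_4 = e^(-2πi/4)

Computing each X[k]:
X[0] = 5
X[1] = -5i
X[2] = 7
X[3] = 5i

X = [5, -5i, 7, 5i]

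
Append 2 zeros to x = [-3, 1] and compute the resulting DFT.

Original 2-point DFT: [-2, -4]
Zero-padded 4-point DFT provides frequency interpolation.

DFT_4([x, 0, ...]) = [-2, -3-1i, -4, -3+1i]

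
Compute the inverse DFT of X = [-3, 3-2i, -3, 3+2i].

x[n] = (1/4) Σ(k=0 to 3) X[k] · e^(2πikn/4)

Computing each x[n]:
x[0] = 0
x[1] = 1
x[2] = -3
x[3] = -1

x = [0, 1, -3, -1]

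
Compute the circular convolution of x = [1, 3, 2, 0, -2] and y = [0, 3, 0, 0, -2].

(x ⊛ y)[n] = Σ(m=0 to 4) x[m] · y[(n-m) mod 5]

Computing each output sample:
(x ⊛ y)[0] = -12
(x ⊛ y)[1] = -1
(x ⊛ y)[2] = 9
(x ⊛ y)[3] = 10
(x ⊛ y)[4] = -2

x ⊛ y = [-12, -1, 9, 10, -2]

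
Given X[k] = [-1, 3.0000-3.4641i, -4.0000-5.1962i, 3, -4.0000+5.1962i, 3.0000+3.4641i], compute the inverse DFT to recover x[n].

x[n] = (1/6) Σ(k=0 to 5) X[k] · e^(2πikn/6)

Computing each x[n]:
x[0] = 0
x[1] = 3
x[2] = 0
x[3] = -3
x[4] = 1
x[5] = -2

x = [0, 3, 0, -3, 1, -2]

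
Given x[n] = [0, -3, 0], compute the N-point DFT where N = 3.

X[k] = Σ(n=0 to 2) x[n] · ω_3^(nk)
where ω_3 = e^(-2πi/3)

Computing each X[k]:
X[0] = -3
X[1] = 1.5000+2.5981i
X[2] = 1.5000-2.5981i

X = [-3, 1.5000+2.5981i, 1.5000-2.5981i]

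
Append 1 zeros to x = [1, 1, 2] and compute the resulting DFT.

Original 3-point DFT: [4, -0.5000+0.8660i, -0.5000-0.8660i]
Zero-padded 4-point DFT provides frequency interpolation.

DFT_4([x, 0, ...]) = [4, -1-1i, 2, -1+1i]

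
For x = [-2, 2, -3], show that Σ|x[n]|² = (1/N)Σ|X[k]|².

Time domain:
Σ|x[n]|² = |-2|² + |2|² + |-3|² = 17.0000

Frequency domain:
(1/3)Σ|X[k]|² = (1/3)(|-3|² + |-1.5000-4.3301i|² + |-1.5000+4.3301i|²) = (1/3)·51.0000 = 17.0000

Both sides agree, confirming Parseval's theorem.

Σ|x[n]|² = (1/N)Σ|X[k]|² = 17.0000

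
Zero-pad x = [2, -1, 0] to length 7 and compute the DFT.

Original 3-point DFT: [1, 2.5000+0.8660i, 2.5000-0.8660i]
Zero-padded 7-point DFT provides frequency interpolation.

DFT_7([x, 0, ...]) = [1, 1.3765+0.7818i, 2.2225+0.9749i, 2.9010+0.4339i, 2.9010-0.4339i, 2.2225-0.9749i, 1.3765-0.7818i]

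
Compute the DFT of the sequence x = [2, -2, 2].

X[k] = Σ(n=0 to 2) x[n] · ω_3^(nk)
where ω_3 = e^(-2πi/3)

Computing each X[k]:
X[0] = 2
X[1] = 2.0000+3.4641i
X[2] = 2.0000-3.4641i

X = [2, 2.0000+3.4641i, 2.0000-3.4641i]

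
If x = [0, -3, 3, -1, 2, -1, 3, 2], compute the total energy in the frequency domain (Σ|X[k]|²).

Parseval: Σ|x[n]|² = (1/N)Σ|X[k]|², so Σ|X[k]|² = N·Σ|x[n]|² = 8·37.0000

Σ|X[k]|² = N·Σ|x[n]|² = 8·37.0000 = 296.0000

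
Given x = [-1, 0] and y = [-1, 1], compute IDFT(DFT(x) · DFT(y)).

(x ⊛ y)[n] = Σ(m=0 to 1) x[m] · y[(n-m) mod 2]

Computing each output sample:
(x ⊛ y)[0] = 1
(x ⊛ y)[1] = -1

x ⊛ y = [1, -1]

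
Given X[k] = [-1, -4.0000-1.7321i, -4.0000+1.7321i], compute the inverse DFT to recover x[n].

x[n] = (1/3) Σ(k=0 to 2) X[k] · e^(2πikn/3)

Computing each x[n]:
x[0] = -3
x[1] = 2
x[2] = 0

x = [-3, 2, 0]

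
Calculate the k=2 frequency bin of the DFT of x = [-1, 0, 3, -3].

X[2] = Σ(n=0 to 3) x[n] · ω_4^(2n) where ω_4 = e^(-2πi/4)
= (-1)·ω_4^0 + (0)·ω_4^2 + (3)·ω_4^4 + (-3)·ω_4^6

X[2] = 5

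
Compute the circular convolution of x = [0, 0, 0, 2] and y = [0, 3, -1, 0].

(x ⊛ y)[n] = Σ(m=0 to 3) x[m] · y[(n-m) mod 4]

Computing each output sample:
(x ⊛ y)[0] = 6
(x ⊛ y)[1] = -2
(x ⊛ y)[2] = 0
(x ⊛ y)[3] = 0

x ⊛ y = [6, -2, 0, 0]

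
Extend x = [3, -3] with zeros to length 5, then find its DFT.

Original 2-point DFT: [0, 6]
Zero-padded 5-point DFT provides frequency interpolation.

DFT_5([x, 0, ...]) = [0, 2.0729+2.8532i, 5.4271+1.7634i, 5.4271-1.7634i, 2.0729-2.8532i]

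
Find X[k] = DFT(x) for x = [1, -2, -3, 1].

X[k] = Σ(n=0 to 3) x[n] · ω_4^(nk)
where ω_4 = e^(-2πi/4)

Computing each X[k]:
X[0] = -3
X[1] = 4+3i
X[2] = -1
X[3] = 4-3i

X = [-3, 4+3i, -1, 4-3i]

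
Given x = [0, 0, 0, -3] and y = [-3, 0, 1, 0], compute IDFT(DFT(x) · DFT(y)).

(x ⊛ y)[n] = Σ(m=0 to 3) x[m] · y[(n-m) mod 4]

Computing each output sample:
(x ⊛ y)[0] = 0
(x ⊛ y)[1] = -3
(x ⊛ y)[2] = 0
(x ⊛ y)[3] = 9

x ⊛ y = [0, -3, 0, 9]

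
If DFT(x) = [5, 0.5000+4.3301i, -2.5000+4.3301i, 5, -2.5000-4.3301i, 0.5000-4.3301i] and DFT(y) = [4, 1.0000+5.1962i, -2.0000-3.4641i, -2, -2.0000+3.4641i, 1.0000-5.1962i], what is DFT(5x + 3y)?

By linearity: DFT(5x + 3y) = 5·DFT(x) + 3·DFT(y)
= 5·[5, 0.5000+4.3301i, -2.5000+4.3301i, 5, -2.5000-4.3301i, 0.5000-4.3301i] + 3·[4, 1.0000+5.1962i, -2.0000-3.4641i, -2, -2.0000+3.4641i, 1.0000-5.1962i]

Computing element-wise:
Z[0] = 5·(5) + 3·(4) = 37
Z[1] = 5·(0.5000+4.3301i) + 3·(1.0000+5.1962i) = 5.5000+37.2391i
Z[2] = 5·(-2.5000+4.3301i) + 3·(-2.0000-3.4641i) = -18.5000+11.2582i
Z[3] = 5·(5) + 3·(-2) = 19
Z[4] = 5·(-2.5000-4.3301i) + 3·(-2.0000+3.4641i) = -18.5000-11.2582i
Z[5] = 5·(0.5000-4.3301i) + 3·(1.0000-5.1962i) = 5.5000-37.2391i

DFT(5x + 3y) = 5·X + 3·Y = [37, 5.5000+37.2391i, -18.5000+11.2582i, 19, -18.5000-11.2582i, 5.5000-37.2391i]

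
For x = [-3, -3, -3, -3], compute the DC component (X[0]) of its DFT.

X[0] = Σ(n=0 to 3) x[n] · ω_4^0 = Σ x[n]
= (-3) + (-3) + (-3) + (-3)

X[0] = -12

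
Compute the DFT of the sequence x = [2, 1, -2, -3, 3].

X[k] = Σ(n=0 to 4) x[n] · ω_5^(nk)
where ω_5 = e^(-2πi/5)

Computing each X[k]:
X[0] = 1
X[1] = 7.2812+1.3143i
X[2] = -2.7812+2.1266i
X[3] = -2.7812-2.1266i
X[4] = 7.2812-1.3143i

X = [1, 7.2812+1.3143i, -2.7812+2.1266i, -2.7812-2.1266i, 7.2812-1.3143i]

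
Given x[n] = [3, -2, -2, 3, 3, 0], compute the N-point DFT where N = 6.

X[k] = Σ(n=0 to 5) x[n] · ω_6^(nk)
where ω_6 = e^(-2πi/6)

Computing each X[k]:
X[0] = 5
X[1] = -1.5000+6.0622i
X[2] = 6.5000-2.5981i
X[3] = 3
X[4] = 6.5000+2.5981i
X[5] = -1.5000-6.0622i

X = [5, -1.5000+6.0622i, 6.5000-2.5981i, 3, 6.5000+2.5981i, -1.5000-6.0622i]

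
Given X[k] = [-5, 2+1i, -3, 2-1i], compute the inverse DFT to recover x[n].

x[n] = (1/4) Σ(k=0 to 3) X[k] · e^(2πikn/4)

Computing each x[n]:
x[0] = -1
x[1] = -1
x[2] = -3
x[3] = 0

x = [-1, -1, -3, 0]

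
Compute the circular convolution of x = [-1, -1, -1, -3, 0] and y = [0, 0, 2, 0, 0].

(x ⊛ y)[n] = Σ(m=0 to 4) x[m] · y[(n-m) mod 5]

Computing each output sample:
(x ⊛ y)[0] = -6
(x ⊛ y)[1] = 0
(x ⊛ y)[2] = -2
(x ⊛ y)[3] = -2
(x ⊛ y)[4] = -2

x ⊛ y = [-6, 0, -2, -2, -2]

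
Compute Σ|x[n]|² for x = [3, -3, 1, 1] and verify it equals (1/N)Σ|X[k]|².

Time domain:
Σ|x[n]|² = |3|² + |-3|² + |1|² + |1|² = 20.0000

Frequency domain:
(1/4)Σ|X[k]|² = (1/4)(|2|² + |2+4i|² + |6|² + |2-4i|²) = (1/4)·80.0000 = 20.0000

Both sides agree, confirming Parseval's theorem.

Σ|x[n]|² = (1/N)Σ|X[k]|² = 20.0000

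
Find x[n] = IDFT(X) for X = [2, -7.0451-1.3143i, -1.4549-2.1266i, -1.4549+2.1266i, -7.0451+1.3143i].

x[n] = (1/5) Σ(k=0 to 4) X[k] · e^(2πikn/5)

Computing each x[n]:
x[0] = -3
x[1] = 1
x[2] = 2
x[3] = 3
x[4] = -1

x = [-3, 1, 2, 3, -1]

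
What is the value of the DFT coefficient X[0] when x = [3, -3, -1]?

X[0] = Σ(n=0 to 2) x[n] · ω_3^0 = Σ x[n]
= (3) + (-3) + (-1)

X[0] = -1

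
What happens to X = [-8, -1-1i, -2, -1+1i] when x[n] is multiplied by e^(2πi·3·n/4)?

Modulation property: DFT(ω_4^(-3n)·x[n]) = X[(k-3) mod 4], so circularly shift X by 3 positions.

X[k-3] = [-1-1i, -2, -1+1i, -8]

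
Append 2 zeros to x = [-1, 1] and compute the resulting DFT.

Original 2-point DFT: [0, -2]
Zero-padded 4-point DFT provides frequency interpolation.

DFT_4([x, 0, ...]) = [0, -1-1i, -2, -1+1i]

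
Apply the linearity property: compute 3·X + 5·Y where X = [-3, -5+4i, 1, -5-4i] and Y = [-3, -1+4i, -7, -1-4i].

By linearity: DFT(3x + 5y) = 3·DFT(x) + 5·DFT(y)
= 3·[-3, -5+4i, 1, -5-4i] + 5·[-3, -1+4i, -7, -1-4i]

Computing element-wise:
Z[0] = 3·(-3) + 5·(-3) = -24
Z[1] = 3·(-5+4i) + 5·(-1+4i) = -20+32i
Z[2] = 3·(1) + 5·(-7) = -32
Z[3] = 3·(-5-4i) + 5·(-1-4i) = -20-32i

DFT(3x + 5y) = 3·X + 5·Y = [-24, -20+32i, -32, -20-32i]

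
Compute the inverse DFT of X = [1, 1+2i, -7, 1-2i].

x[n] = (1/4) Σ(k=0 to 3) X[k] · e^(2πikn/4)

Computing each x[n]:
x[0] = -1
x[1] = 1
x[2] = -2
x[3] = 3

x = [-1, 1, -2, 3]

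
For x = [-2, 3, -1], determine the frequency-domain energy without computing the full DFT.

Parseval: Σ|x[n]|² = (1/N)Σ|X[k]|², so Σ|X[k]|² = N·Σ|x[n]|² = 3·14.0000

Σ|X[k]|² = N·Σ|x[n]|² = 3·14.0000 = 42.0000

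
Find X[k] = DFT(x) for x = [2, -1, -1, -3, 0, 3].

X[k] = Σ(n=0 to 5) x[n] · ω_6^(nk)
where ω_6 = e^(-2πi/6)

Computing each X[k]:
X[0] = 0
X[1] = 6.5000+4.3301i
X[2] = -1.5000+2.5981i
X[3] = 2
X[4] = -1.5000-2.5981i
X[5] = 6.5000-4.3301i

X = [0, 6.5000+4.3301i, -1.5000+2.5981i, 2, -1.5000-2.5981i, 6.5000-4.3301i]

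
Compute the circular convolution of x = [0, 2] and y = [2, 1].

(x ⊛ y)[n] = Σ(m=0 to 1) x[m] · y[(n-m) mod 2]

Computing each output sample:
(x ⊛ y)[0] = 2
(x ⊛ y)[1] = 4

x ⊛ y = [2, 4]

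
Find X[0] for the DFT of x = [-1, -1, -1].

X[0] = Σ(n=0 to 2) x[n] · ω_3^0 = Σ x[n]
= (-1) + (-1) + (-1)

X[0] = -3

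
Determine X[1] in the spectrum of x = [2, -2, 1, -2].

X[1] = Σ(n=0 to 3) x[n] · ω_4^(1n) where ω_4 = e^(-2πi/4)
= (2)·ω_4^0 + (-2)·ω_4^1 + (1)·ω_4^2 + (-2)·ω_4^3

X[1] = 1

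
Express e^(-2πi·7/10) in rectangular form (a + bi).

ω_10^7 = e^(-2πi·7/10)
= cos(-2π·7/10) + i·sin(-2π·7/10)
= cos(-14π/10) + i·sin(-14π/10)

ω_10^7 = cos(-14π/10) + i·sin(-14π/10) = -0.3090+0.9511i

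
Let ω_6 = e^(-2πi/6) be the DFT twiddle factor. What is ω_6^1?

ω_6^1 = e^(-2πi·1/6)
= cos(-2π·1/6) + i·sin(-2π·1/6)
= cos(-2π/6) + i·sin(-2π/6)

ω_6^1 = cos(-2π/6) + i·sin(-2π/6) = 0.5000-0.8660i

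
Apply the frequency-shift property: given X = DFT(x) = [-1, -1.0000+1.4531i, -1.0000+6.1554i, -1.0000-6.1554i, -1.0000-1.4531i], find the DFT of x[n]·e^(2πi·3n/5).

Modulation property: DFT(ω_5^(-3n)·x[n]) = X[(k-3) mod 5], so circularly shift X by 3 positions.

X[k-3] = [-1.0000+6.1554i, -1.0000-6.1554i, -1.0000-1.4531i, -1, -1.0000+1.4531i]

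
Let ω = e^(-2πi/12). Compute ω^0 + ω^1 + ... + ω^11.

Sum of all nth roots of unity equals 0 for n > 1 (geometric series with r ≠ 1).

0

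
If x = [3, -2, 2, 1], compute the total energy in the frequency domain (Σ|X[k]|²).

Parseval: Σ|x[n]|² = (1/N)Σ|X[k]|², so Σ|X[k]|² = N·Σ|x[n]|² = 4·18.0000

Σ|X[k]|² = N·Σ|x[n]|² = 4·18.0000 = 72.0000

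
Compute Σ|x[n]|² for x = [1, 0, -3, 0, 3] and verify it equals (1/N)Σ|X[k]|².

Time domain:
Σ|x[n]|² = |1|² + |0|² + |-3|² + |0|² + |3|² = 19.0000

Frequency domain:
(1/5)Σ|X[k]|² = (1/5)(|1|² + |4.3541+4.6165i|² + |-2.3541-1.0898i|² + |-2.3541+1.0898i|² + |4.3541-4.6165i|²) = (1/5)·95.0000 = 19.0000

Both sides agree, confirming Parseval's theorem.

Σ|x[n]|² = (1/N)Σ|X[k]|² = 19.0000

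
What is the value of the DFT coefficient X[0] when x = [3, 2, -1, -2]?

X[0] = Σ(n=0 to 3) x[n] · ω_4^0 = Σ x[n]
= (3) + (2) + (-1) + (-2)

X[0] = 2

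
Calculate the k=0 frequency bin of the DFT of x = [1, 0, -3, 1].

X[0] = Σ(n=0 to 3) x[n] · ω_4^0 = Σ x[n]
= (1) + (0) + (-3) + (1)

X[0] = -1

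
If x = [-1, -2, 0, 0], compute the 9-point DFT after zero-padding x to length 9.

Original 4-point DFT: [-3, -1+2i, 1, -1-2i]
Zero-padded 9-point DFT provides frequency interpolation.

DFT_9([x, 0, ...]) = [-3, -2.5321+1.2856i, -1.3473+1.9696i, 1.7321i, 0.8794+0.6840i, 0.8794-0.6840i, -1.7321i, -1.3473-1.9696i, -2.5321-1.2856i]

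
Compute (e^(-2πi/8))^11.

Since ω_8^8 = 1, powers reduce modulo 8.
11 mod 8 = 3
So ω_8^11 = ω_8^3 = e^(-2πi·3/8)

ω_8^11 = ω_8^3 = -0.7071-0.7071i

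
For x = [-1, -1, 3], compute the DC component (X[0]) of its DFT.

X[0] = Σ(n=0 to 2) x[n] · ω_3^0 = Σ x[n]
= (-1) + (-1) + (3)

X[0] = 1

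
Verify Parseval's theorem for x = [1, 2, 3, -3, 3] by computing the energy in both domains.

Time domain:
Σ|x[n]|² = |1|² + |2|² + |3|² + |-3|² + |3|² = 32.0000

Frequency domain:
(1/5)Σ|X[k]|² = (1/5)(|6|² + |2.5451-2.5757i|² + |-3.0451+6.2941i|² + |-3.0451-6.2941i|² + |2.5451+2.5757i|²) = (1/5)·160.0000 = 32.0000

Both sides agree, confirming Parseval's theorem.

Σ|x[n]|² = (1/N)Σ|X[k]|² = 32.0000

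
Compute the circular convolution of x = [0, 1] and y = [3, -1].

(x ⊛ y)[n] = Σ(m=0 to 1) x[m] · y[(n-m) mod 2]

Computing each output sample:
(x ⊛ y)[0] = -1
(x ⊛ y)[1] = 3

x ⊛ y = [-1, 3]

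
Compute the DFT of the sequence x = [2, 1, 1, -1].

X[k] = Σ(n=0 to 3) x[n] · ω_4^(nk)
where ω_4 = e^(-2πi/4)

Computing each X[k]:
X[0] = 3
X[1] = 1-2i
X[2] = 3
X[3] = 1+2i

X = [3, 1-2i, 3, 1+2i]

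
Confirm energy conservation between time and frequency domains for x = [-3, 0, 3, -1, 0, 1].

Time domain:
Σ|x[n]|² = |-3|² + |0|² + |3|² + |-1|² + |0|² + |1|² = 20.0000

Frequency domain:
(1/6)Σ|X[k]|² = (1/6)(|0|² + |-3.0000-1.7321i|² + |-6.0000+3.4641i|² + |0|² + |-6.0000-3.4641i|² + |-3.0000+1.7321i|²) = (1/6)·120.0000 = 20.0000

Both sides agree, confirming Parseval's theorem.

Σ|x[n]|² = (1/N)Σ|X[k]|² = 20.0000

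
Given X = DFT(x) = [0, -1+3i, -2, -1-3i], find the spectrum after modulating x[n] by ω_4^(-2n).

Modulation property: DFT(ω_4^(-2n)·x[n]) = X[(k-2) mod 4], so circularly shift X by 2 positions.

X[k-2] = [-2, -1-3i, 0, -1+3i]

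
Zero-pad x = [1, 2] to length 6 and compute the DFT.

Original 2-point DFT: [3, -1]
Zero-padded 6-point DFT provides frequency interpolation.

DFT_6([x, 0, ...]) = [3, 2.0000-1.7321i, -1.7321i, -1, 1.7321i, 2.0000+1.7321i]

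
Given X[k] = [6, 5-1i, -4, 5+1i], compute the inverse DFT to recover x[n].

x[n] = (1/4) Σ(k=0 to 3) X[k] · e^(2πikn/4)

Computing each x[n]:
x[0] = 3
x[1] = 3
x[2] = -2
x[3] = 2

x = [3, 3, -2, 2]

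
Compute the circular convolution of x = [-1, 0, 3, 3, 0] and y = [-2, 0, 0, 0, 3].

(x ⊛ y)[n] = Σ(m=0 to 4) x[m] · y[(n-m) mod 5]

Computing each output sample:
(x ⊛ y)[0] = 2
(x ⊛ y)[1] = 9
(x ⊛ y)[2] = 3
(x ⊛ y)[3] = -6
(x ⊛ y)[4] = -3

x ⊛ y = [2, 9, 3, -6, -3]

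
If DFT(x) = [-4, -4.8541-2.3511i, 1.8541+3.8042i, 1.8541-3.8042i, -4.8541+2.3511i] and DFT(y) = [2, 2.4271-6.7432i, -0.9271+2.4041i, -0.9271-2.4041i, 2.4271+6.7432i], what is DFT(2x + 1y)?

By linearity: DFT(2x + 1y) = 2·DFT(x) + 1·DFT(y)
= 2·[-4, -4.8541-2.3511i, 1.8541+3.8042i, 1.8541-3.8042i, -4.8541+2.3511i] + 1·[2, 2.4271-6.7432i, -0.9271+2.4041i, -0.9271-2.4041i, 2.4271+6.7432i]

Computing element-wise:
Z[0] = 2·(-4) + 1·(2) = -6
Z[1] = 2·(-4.8541-2.3511i) + 1·(2.4271-6.7432i) = -7.2811-11.4454i
Z[2] = 2·(1.8541+3.8042i) + 1·(-0.9271+2.4041i) = 2.7811+10.0125i
Z[3] = 2·(1.8541-3.8042i) + 1·(-0.9271-2.4041i) = 2.7811-10.0125i
Z[4] = 2·(-4.8541+2.3511i) + 1·(2.4271+6.7432i) = -7.2811+11.4454i

DFT(2x + 1y) = 2·X + 1·Y = [-6, -7.2811-11.4454i, 2.7811+10.0125i, 2.7811-10.0125i, -7.2811+11.4454i]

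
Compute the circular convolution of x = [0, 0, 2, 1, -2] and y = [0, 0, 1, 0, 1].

(x ⊛ y)[n] = Σ(m=0 to 4) x[m] · y[(n-m) mod 5]

Computing each output sample:
(x ⊛ y)[0] = 1
(x ⊛ y)[1] = 0
(x ⊛ y)[2] = 1
(x ⊛ y)[3] = -2
(x ⊛ y)[4] = 2

x ⊛ y = [1, 0, 1, -2, 2]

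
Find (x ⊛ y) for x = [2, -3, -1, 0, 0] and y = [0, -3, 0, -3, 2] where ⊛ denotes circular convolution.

(x ⊛ y)[n] = Σ(m=0 to 4) x[m] · y[(n-m) mod 5]

Computing each output sample:
(x ⊛ y)[0] = -3
(x ⊛ y)[1] = -8
(x ⊛ y)[2] = 9
(x ⊛ y)[3] = -3
(x ⊛ y)[4] = 13

x ⊛ y = [-3, -8, 9, -3, 13]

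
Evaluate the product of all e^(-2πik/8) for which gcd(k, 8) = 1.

The primitive 8th roots of unity are ω_8^k for k coprime to 8: k ∈ {1, 3, 5, 7}
Their product equals the constant term of the cyclotomic polynomial Φ_8(x) up to sign.
For n ≥ 3, the product of all primitive nth roots of unity is 1. (For n=1 it is 1; for n=2 it is -1.)

1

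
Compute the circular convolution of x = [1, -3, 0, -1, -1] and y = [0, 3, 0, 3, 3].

(x ⊛ y)[n] = Σ(m=0 to 4) x[m] · y[(n-m) mod 5]

Computing each output sample:
(x ⊛ y)[0] = -12
(x ⊛ y)[1] = 0
(x ⊛ y)[2] = -15
(x ⊛ y)[3] = 0
(x ⊛ y)[4] = -9

x ⊛ y = [-12, 0, -15, 0, -9]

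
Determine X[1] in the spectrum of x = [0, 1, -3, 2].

X[1] = Σ(n=0 to 3) x[n] · ω_4^(1n) where ω_4 = e^(-2πi/4)
= (0)·ω_4^0 + (1)·ω_4^1 + (-3)·ω_4^2 + (2)·ω_4^3

X[1] = 3+1i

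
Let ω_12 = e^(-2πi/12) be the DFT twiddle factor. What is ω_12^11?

ω_12^11 = e^(-2πi·11/12)
= cos(-2π·11/12) + i·sin(-2π·11/12)
= cos(-22π/12) + i·sin(-22π/12)

ω_12^11 = cos(-22π/12) + i·sin(-22π/12) = 0.8660+0.5000i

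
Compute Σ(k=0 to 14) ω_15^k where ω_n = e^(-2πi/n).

Sum of all nth roots of unity equals 0 for n > 1 (geometric series with r ≠ 1).

0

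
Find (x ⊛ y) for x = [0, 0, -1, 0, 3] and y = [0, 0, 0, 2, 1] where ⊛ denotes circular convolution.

(x ⊛ y)[n] = Σ(m=0 to 4) x[m] · y[(n-m) mod 5]

Computing each output sample:
(x ⊛ y)[0] = -2
(x ⊛ y)[1] = -1
(x ⊛ y)[2] = 6
(x ⊛ y)[3] = 3
(x ⊛ y)[4] = 0

x ⊛ y = [-2, -1, 6, 3, 0]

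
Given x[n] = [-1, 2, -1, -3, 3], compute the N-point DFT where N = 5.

X[k] = Σ(n=0 to 4) x[n] · ω_5^(nk)
where ω_5 = e^(-2πi/5)

Computing each X[k]:
X[0] = 0
X[1] = 3.7812-0.2245i
X[2] = -6.2812+2.4899i
X[3] = -6.2812-2.4899i
X[4] = 3.7812+0.2245i

X = [0, 3.7812-0.2245i, -6.2812+2.4899i, -6.2812-2.4899i, 3.7812+0.2245i]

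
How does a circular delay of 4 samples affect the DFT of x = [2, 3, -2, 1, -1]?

Time shift by 4: X_shifted[k] = ω_5^(4k) · X[k]
Shifted x = [3, -2, 1, -1, 2]

DFT(x[n-4]) = [3, 3.0000+2.6287i, 3.0000+4.2533i, 3.0000-4.2533i, 3.0000-2.6287i]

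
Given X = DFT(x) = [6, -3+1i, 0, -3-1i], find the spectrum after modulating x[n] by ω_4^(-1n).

Modulation property: DFT(ω_4^(-1n)·x[n]) = X[(k-1) mod 4], so circularly shift X by 1 positions.

X[k-1] = [-3-1i, 6, -3+1i, 0]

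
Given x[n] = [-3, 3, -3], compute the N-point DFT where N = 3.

X[k] = Σ(n=0 to 2) x[n] · ω_3^(nk)
where ω_3 = e^(-2πi/3)

Computing each X[k]:
X[0] = -3
X[1] = -3.0000-5.1962i
X[2] = -3.0000+5.1962i

X = [-3, -3.0000-5.1962i, -3.0000+5.1962i]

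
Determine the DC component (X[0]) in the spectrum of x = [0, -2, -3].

X[0] = Σ(n=0 to 2) x[n] · ω_3^0 = Σ x[n]
= (0) + (-2) + (-3)

X[0] = -5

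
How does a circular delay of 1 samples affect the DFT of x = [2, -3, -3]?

Time shift by 1: X_shifted[k] = ω_3^(1k) · X[k]
Shifted x = [-3, 2, -3]

DFT(x[n-1]) = [-4, -2.5000-4.3301i, -2.5000+4.3301i]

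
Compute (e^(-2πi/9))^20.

Since ω_9^9 = 1, powers reduce modulo 9.
20 mod 9 = 2
So ω_9^20 = ω_9^2 = e^(-2πi·2/9)

ω_9^20 = ω_9^2 = 0.1736-0.9848i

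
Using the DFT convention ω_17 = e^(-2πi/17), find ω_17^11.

ω_17^11 = e^(-2πi·11/17)
= cos(-2π·11/17) + i·sin(-2π·11/17)
= cos(-22π/17) + i·sin(-22π/17)

ω_17^11 = cos(-22π/17) + i·sin(-22π/17) = -0.6026+0.7980i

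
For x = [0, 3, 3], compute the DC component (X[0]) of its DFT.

X[0] = Σ(n=0 to 2) x[n] · ω_3^0 = Σ x[n]
= (0) + (3) + (3)

X[0] = 6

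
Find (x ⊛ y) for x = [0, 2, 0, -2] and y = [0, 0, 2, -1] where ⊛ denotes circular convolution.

(x ⊛ y)[n] = Σ(m=0 to 3) x[m] · y[(n-m) mod 4]

Computing each output sample:
(x ⊛ y)[0] = -2
(x ⊛ y)[1] = -4
(x ⊛ y)[2] = 2
(x ⊛ y)[3] = 4

x ⊛ y = [-2, -4, 2, 4]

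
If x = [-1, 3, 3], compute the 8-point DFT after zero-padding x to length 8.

Original 3-point DFT: [5, -4, -4]
Zero-padded 8-point DFT provides frequency interpolation.

DFT_8([x, 0, ...]) = [5, 1.1213-5.1213i, -4-3i, -3.1213+0.8787i, -1, -3.1213-0.8787i, -4+3i, 1.1213+5.1213i]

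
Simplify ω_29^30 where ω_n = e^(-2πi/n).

Since ω_29^29 = 1, powers reduce modulo 29.
30 mod 29 = 1
So ω_29^30 = ω_29^1 = e^(-2πi·1/29)

ω_29^30 = ω_29^1 = 0.9766-0.2150i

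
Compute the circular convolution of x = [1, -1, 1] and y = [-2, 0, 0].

(x ⊛ y)[n] = Σ(m=0 to 2) x[m] · y[(n-m) mod 3]

Computing each output sample:
(x ⊛ y)[0] = -2
(x ⊛ y)[1] = 2
(x ⊛ y)[2] = -2

x ⊛ y = [-2, 2, -2]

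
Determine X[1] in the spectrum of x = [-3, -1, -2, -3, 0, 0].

X[1] = Σ(n=0 to 5) x[n] · ω_6^(1n) where ω_6 = e^(-2πi/6)
= (-3)·ω_6^0 + (-1)·ω_6^1 + (-2)·ω_6^2 + (-3)·ω_6^3 + (0)·ω_6^4 + (0)·ω_6^5

X[1] = 0.5000+2.5981i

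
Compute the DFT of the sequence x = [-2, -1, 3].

X[k] = Σ(n=0 to 2) x[n] · ω_3^(nk)
where ω_3 = e^(-2πi/3)

Computing each X[k]:
X[0] = 0
X[1] = -3.0000+3.4641i
X[2] = -3.0000-3.4641i

X = [0, -3.0000+3.4641i, -3.0000-3.4641i]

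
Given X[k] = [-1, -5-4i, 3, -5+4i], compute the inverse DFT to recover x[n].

x[n] = (1/4) Σ(k=0 to 3) X[k] · e^(2πikn/4)

Computing each x[n]:
x[0] = -2
x[1] = 1
x[2] = 3
x[3] = -3

x = [-2, 1, 3, -3]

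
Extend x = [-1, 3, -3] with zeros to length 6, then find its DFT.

Original 3-point DFT: [-1, -1.0000-5.1962i, -1.0000+5.1962i]
Zero-padded 6-point DFT provides frequency interpolation.

DFT_6([x, 0, ...]) = [-1, 2, -1.0000-5.1962i, -7, -1.0000+5.1962i, 2]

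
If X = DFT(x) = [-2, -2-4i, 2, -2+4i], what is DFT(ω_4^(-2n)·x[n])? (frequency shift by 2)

Modulation property: DFT(ω_4^(-2n)·x[n]) = X[(k-2) mod 4], so circularly shift X by 2 positions.

X[k-2] = [2, -2+4i, -2, -2-4i]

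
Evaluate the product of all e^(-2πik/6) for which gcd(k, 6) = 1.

The primitive 6th roots of unity are ω_6^k for k coprime to 6: k ∈ {1, 5}
Their product equals the constant term of the cyclotomic polynomial Φ_6(x) up to sign.
For n ≥ 3, the product of all primitive nth roots of unity is 1. (For n=1 it is 1; for n=2 it is -1.)

1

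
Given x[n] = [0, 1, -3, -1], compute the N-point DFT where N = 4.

X[k] = Σ(n=0 to 3) x[n] · ω_4^(nk)
where ω_4 = e^(-2πi/4)

Computing each X[k]:
X[0] = -3
X[1] = 3-2i
X[2] = -3
X[3] = 3+2i

X = [-3, 3-2i, -3, 3+2i]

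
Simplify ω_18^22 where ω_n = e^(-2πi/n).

Since ω_18^18 = 1, powers reduce modulo 18.
22 mod 18 = 4
So ω_18^22 = ω_18^4 = e^(-2πi·4/18)

ω_18^22 = ω_18^4 = 0.1736-0.9848i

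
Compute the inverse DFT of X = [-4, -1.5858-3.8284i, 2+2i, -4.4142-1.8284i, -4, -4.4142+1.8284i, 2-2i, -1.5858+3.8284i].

x[n] = (1/8) Σ(k=0 to 7) X[k] · e^(2πikn/8)

Computing each x[n]:
x[0] = -2
x[1] = 1
x[2] = -1
x[3] = 1
x[4] = 1
x[5] = -2
x[6] = -2
x[7] = 0

x = [-2, 1, -1, 1, 1, -2, -2, 0]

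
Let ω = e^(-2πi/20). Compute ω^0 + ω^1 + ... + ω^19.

Sum of all nth roots of unity equals 0 for n > 1 (geometric series with r ≠ 1).

0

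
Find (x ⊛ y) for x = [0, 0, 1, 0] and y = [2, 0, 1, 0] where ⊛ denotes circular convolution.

(x ⊛ y)[n] = Σ(m=0 to 3) x[m] · y[(n-m) mod 4]

Computing each output sample:
(x ⊛ y)[0] = 1
(x ⊛ y)[1] = 0
(x ⊛ y)[2] = 2
(x ⊛ y)[3] = 0

x ⊛ y = [1, 0, 2, 0]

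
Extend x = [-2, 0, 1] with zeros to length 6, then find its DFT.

Original 3-point DFT: [-1, -2.5000+0.8660i, -2.5000-0.8660i]
Zero-padded 6-point DFT provides frequency interpolation.

DFT_6([x, 0, ...]) = [-1, -2.5000-0.8660i, -2.5000+0.8660i, -1, -2.5000-0.8660i, -2.5000+0.8660i]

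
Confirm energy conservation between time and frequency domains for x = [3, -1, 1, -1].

Time domain:
Σ|x[n]|² = |3|² + |-1|² + |1|² + |-1|² = 12.0000

Frequency domain:
(1/4)Σ|X[k]|² = (1/4)(|2|² + |2|² + |6|² + |2|²) = (1/4)·48.0000 = 12.0000

Both sides agree, confirming Parseval's theorem.

Σ|x[n]|² = (1/N)Σ|X[k]|² = 12.0000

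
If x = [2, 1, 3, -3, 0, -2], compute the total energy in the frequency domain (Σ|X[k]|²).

Parseval: Σ|x[n]|² = (1/N)Σ|X[k]|², so Σ|X[k]|² = N·Σ|x[n]|² = 6·27.0000

Σ|X[k]|² = N·Σ|x[n]|² = 6·27.0000 = 162.0000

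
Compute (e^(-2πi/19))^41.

Since ω_19^19 = 1, powers reduce modulo 19.
41 mod 19 = 3
So ω_19^41 = ω_19^3 = e^(-2πi·3/19)

ω_19^41 = ω_19^3 = 0.5469-0.8372i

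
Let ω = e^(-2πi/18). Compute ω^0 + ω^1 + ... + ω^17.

Sum of all nth roots of unity equals 0 for n > 1 (geometric series with r ≠ 1).

0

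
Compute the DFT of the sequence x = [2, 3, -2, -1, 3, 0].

X[k] = Σ(n=0 to 5) x[n] · ω_6^(nk)
where ω_6 = e^(-2πi/6)

Computing each X[k]:
X[0] = 5
X[1] = 4.0000+1.7321i
X[2] = -1.0000-6.9282i
X[3] = 1
X[4] = -1.0000+6.9282i
X[5] = 4.0000-1.7321i

X = [5, 4.0000+1.7321i, -1.0000-6.9282i, 1, -1.0000+6.9282i, 4.0000-1.7321i]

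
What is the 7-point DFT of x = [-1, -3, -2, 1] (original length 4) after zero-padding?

Original 4-point DFT: [-5, 1+4i, -1, 1-4i]
Zero-padded 7-point DFT provides frequency interpolation.

DFT_7([x, 0, ...]) = [-5, -3.3264+3.8615i, 2.0930+2.8388i, 0.2334-1.2369i, 0.2334+1.2369i, 2.0930-2.8388i, -3.3264-3.8615i]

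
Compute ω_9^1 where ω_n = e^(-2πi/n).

ω_9^1 = e^(-2πi·1/9)
= cos(-2π·1/9) + i·sin(-2π·1/9)
= cos(-2π/9) + i·sin(-2π/9)

ω_9^1 = cos(-2π/9) + i·sin(-2π/9) = 0.7660-0.6428i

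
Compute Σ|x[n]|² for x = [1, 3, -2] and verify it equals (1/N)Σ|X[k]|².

Time domain:
Σ|x[n]|² = |1|² + |3|² + |-2|² = 14.0000

Frequency domain:
(1/3)Σ|X[k]|² = (1/3)(|2|² + |0.5000-4.3301i|² + |0.5000+4.3301i|²) = (1/3)·42.0000 = 14.0000

Both sides agree, confirming Parseval's theorem.

Σ|x[n]|² = (1/N)Σ|X[k]|² = 14.0000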